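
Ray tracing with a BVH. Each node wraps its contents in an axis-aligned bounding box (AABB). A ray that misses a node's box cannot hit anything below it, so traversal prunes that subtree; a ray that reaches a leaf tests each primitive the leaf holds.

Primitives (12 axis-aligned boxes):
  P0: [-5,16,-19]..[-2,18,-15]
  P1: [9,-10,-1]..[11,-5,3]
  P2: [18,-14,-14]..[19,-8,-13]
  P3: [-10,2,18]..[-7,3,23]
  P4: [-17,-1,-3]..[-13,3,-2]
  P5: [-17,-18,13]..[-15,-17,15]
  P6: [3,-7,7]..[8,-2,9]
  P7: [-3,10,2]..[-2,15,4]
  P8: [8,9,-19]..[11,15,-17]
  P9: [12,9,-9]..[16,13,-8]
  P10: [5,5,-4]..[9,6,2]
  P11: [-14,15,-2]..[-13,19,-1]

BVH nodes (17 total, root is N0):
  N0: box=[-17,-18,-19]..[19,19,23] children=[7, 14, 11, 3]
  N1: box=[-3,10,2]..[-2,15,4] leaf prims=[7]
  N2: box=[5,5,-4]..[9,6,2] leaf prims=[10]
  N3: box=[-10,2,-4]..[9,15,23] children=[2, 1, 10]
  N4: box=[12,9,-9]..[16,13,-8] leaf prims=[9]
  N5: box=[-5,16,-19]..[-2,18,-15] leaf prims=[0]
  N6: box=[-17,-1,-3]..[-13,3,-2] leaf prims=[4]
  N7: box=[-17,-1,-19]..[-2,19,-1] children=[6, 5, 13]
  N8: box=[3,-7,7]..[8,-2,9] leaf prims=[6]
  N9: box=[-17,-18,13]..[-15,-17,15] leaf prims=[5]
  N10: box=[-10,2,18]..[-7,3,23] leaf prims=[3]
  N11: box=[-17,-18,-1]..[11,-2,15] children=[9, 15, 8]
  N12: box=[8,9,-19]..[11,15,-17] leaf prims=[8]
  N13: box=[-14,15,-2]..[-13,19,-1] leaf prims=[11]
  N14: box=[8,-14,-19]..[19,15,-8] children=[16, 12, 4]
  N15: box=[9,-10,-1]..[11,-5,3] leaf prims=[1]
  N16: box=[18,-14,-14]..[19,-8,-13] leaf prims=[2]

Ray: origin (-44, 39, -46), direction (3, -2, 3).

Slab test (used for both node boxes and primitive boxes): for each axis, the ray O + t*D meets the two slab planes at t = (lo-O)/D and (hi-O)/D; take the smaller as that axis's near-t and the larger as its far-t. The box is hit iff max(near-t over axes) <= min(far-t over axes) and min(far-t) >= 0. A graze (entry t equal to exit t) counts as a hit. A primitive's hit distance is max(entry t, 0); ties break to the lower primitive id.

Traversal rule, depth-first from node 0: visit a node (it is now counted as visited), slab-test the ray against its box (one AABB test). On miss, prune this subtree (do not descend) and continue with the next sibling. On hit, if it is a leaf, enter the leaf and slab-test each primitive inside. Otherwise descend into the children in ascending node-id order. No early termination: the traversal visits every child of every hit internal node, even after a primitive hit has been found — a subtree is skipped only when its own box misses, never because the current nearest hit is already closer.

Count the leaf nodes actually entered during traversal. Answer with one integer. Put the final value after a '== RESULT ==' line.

Walk:
N0 x:[9,21] y:[10,57/2] z:[9,23] -> hit [10,21], descend [3, 7, 11, 14]
  N3 x:[34/3,53/3] y:[12,37/2] z:[14,23] -> hit [14,53/3], descend [1, 2, 10]
    N1 x:[41/3,14] y:[12,29/2] z:[16,50/3] -> miss, prune
    N2 x:[49/3,53/3] y:[33/2,17] z:[14,16] -> miss, prune
    N10 x:[34/3,37/3] y:[18,37/2] z:[64/3,23] -> miss, prune
  N7 x:[9,14] y:[10,20] z:[9,15] -> hit [10,14], descend [5, 6, 13]
    N5 x:[13,14] y:[21/2,23/2] z:[9,31/3] -> miss, prune
    N6 x:[9,31/3] y:[18,20] z:[43/3,44/3] -> miss, prune
    N13 x:[10,31/3] y:[10,12] z:[44/3,15] -> miss, prune
  N11 x:[9,55/3] y:[41/2,57/2] z:[15,61/3] -> miss, prune
  N14 x:[52/3,21] y:[12,53/2] z:[9,38/3] -> miss, prune

Visited [0, 3, 1, 2, 10, 7, 5, 6, 13, 11, 14]. Tests: 11 box, 0 leaf. Nearest: miss.

== RESULT ==
0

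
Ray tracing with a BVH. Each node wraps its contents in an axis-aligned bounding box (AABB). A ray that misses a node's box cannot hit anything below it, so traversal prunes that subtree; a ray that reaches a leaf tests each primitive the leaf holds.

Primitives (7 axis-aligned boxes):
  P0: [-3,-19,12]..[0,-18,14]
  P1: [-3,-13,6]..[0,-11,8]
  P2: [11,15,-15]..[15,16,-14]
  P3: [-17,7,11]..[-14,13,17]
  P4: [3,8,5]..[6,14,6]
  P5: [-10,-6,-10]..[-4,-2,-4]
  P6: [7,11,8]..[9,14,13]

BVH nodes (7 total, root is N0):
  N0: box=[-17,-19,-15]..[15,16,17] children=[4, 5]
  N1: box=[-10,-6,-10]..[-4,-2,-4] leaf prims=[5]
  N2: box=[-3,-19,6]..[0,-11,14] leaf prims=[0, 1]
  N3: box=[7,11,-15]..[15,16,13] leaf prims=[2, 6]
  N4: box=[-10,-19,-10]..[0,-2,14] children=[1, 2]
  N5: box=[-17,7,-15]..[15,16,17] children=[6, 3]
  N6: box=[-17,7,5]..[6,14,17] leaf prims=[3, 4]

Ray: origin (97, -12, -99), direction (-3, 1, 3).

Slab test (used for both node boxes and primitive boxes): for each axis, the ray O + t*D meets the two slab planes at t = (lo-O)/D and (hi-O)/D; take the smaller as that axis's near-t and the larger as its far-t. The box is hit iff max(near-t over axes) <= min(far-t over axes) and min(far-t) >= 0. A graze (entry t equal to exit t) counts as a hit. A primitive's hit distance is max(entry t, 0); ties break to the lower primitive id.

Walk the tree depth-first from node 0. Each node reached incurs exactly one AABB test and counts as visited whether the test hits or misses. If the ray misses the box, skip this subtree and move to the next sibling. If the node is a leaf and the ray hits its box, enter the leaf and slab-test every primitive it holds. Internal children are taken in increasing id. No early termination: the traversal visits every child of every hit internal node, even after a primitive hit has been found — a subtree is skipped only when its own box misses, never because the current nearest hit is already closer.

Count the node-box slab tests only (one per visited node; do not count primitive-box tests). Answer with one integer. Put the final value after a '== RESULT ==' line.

Walk:
N0 x:[82/3,38] y:[-7,28] z:[28,116/3] -> hit [28,28], descend [4, 5]
  N4 x:[97/3,107/3] y:[-7,10] z:[89/3,113/3] -> miss, prune
  N5 x:[82/3,38] y:[19,28] z:[28,116/3] -> hit [28,28], descend [3, 6]
    N3 x:[82/3,30] y:[23,28] z:[28,112/3] -> hit [28,28] leaf, test {P2@t=28, P6(miss)}
    N6 x:[91/3,38] y:[19,26] z:[104/3,116/3] -> miss, prune

Summary -> nodes [0, 4, 5, 3, 6]; box-tests=5; leaf-entries=1; first=P2

== RESULT ==
5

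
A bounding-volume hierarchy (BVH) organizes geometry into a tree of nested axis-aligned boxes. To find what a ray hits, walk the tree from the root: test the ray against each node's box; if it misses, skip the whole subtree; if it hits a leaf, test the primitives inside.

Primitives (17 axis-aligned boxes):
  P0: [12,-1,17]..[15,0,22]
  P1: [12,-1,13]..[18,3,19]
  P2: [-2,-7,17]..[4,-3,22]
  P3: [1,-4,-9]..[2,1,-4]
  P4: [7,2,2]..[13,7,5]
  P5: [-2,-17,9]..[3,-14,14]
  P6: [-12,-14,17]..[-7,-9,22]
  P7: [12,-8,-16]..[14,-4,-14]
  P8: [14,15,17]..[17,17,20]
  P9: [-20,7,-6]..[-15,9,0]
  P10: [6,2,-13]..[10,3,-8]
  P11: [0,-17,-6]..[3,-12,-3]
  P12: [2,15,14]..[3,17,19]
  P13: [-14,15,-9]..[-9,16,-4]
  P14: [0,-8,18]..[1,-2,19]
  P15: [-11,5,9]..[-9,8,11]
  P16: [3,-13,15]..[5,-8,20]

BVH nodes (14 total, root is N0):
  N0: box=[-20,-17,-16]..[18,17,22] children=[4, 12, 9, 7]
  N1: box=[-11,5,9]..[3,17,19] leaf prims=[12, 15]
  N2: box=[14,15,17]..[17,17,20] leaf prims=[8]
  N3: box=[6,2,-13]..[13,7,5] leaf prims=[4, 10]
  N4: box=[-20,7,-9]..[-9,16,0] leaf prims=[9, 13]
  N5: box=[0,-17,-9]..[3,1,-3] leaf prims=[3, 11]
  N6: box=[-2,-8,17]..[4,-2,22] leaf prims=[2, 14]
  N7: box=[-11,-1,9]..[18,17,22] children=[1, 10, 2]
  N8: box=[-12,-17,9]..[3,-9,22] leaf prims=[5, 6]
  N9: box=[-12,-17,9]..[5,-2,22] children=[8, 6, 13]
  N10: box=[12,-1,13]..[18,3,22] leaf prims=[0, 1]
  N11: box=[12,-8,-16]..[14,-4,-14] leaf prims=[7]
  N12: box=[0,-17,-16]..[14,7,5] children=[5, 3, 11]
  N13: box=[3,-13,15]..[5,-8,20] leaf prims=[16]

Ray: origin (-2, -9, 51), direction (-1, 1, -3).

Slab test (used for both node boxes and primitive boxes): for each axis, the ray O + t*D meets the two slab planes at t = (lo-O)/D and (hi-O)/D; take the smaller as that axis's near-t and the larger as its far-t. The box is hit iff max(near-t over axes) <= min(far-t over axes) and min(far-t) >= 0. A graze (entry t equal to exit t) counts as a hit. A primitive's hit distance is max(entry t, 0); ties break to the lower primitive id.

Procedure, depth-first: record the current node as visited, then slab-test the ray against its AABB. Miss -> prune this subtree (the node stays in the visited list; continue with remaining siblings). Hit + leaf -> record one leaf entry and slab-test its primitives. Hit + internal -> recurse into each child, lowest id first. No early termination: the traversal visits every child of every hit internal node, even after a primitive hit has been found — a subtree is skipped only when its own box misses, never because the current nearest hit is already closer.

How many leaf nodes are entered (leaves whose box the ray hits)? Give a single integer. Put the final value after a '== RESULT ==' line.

Traverse from the root:
N0 x:[-20,18] y:[-8,26] z:[29/3,67/3] -> hit [29/3,18], descend [4, 7, 9, 12]
  N4 x:[7,18] y:[16,25] z:[17,20] -> hit [17,18] leaf, test {P9@t=17, P13(miss)}
  N7 x:[-20,9] y:[8,26] z:[29/3,14] -> miss, prune
  N9 x:[-7,10] y:[-8,7] z:[29/3,14] -> miss, prune
  N12 x:[-16,-2] y:[-8,16] z:[46/3,67/3] -> miss, prune

Visited [0, 4, 7, 9, 12]. Tests: 5 box, 1 leaf. Nearest: P9.

== RESULT ==
1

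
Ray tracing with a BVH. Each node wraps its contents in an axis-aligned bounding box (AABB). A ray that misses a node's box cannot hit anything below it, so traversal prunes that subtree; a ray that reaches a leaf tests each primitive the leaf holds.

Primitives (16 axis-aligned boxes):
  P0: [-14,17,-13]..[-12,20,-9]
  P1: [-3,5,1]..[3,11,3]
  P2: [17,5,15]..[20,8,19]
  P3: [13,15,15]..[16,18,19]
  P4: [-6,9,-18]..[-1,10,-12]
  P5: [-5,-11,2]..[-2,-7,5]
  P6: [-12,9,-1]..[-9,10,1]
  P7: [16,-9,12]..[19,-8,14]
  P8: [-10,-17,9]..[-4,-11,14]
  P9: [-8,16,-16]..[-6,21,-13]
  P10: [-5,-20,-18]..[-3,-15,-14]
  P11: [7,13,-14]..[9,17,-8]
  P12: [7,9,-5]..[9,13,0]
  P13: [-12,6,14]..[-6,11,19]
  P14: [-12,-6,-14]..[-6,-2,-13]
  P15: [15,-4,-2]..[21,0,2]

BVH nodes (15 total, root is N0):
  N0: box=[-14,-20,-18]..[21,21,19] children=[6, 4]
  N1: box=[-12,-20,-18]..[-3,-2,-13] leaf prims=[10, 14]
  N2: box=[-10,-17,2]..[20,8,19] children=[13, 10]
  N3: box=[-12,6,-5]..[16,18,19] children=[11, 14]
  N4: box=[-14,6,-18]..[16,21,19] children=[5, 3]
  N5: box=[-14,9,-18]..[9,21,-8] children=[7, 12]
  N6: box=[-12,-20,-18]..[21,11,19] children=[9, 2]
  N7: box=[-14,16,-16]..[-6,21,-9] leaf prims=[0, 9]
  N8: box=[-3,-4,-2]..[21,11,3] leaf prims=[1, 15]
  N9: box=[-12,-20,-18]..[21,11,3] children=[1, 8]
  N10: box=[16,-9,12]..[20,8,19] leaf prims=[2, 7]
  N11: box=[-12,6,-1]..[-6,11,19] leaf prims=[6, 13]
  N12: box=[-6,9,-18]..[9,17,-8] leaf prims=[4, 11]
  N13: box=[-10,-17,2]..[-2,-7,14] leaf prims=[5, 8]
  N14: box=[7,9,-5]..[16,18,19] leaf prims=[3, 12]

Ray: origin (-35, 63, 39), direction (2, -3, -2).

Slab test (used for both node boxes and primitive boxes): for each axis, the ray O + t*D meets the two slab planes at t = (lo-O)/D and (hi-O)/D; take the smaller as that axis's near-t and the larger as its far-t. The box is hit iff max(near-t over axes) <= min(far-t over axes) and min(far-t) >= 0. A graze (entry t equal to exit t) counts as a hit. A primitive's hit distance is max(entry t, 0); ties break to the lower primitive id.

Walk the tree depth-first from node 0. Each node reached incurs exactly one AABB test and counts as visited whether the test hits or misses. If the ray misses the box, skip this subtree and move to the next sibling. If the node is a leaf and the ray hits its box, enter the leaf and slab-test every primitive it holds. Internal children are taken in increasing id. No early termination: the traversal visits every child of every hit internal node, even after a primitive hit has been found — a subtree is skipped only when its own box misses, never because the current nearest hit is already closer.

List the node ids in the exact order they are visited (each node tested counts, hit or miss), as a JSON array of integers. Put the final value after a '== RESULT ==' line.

Traverse from the root:
N0 x:[21/2,28] y:[14,83/3] z:[10,57/2] -> hit [14,83/3], descend [4, 6]
  N4 x:[21/2,51/2] y:[14,19] z:[10,57/2] -> hit [14,19], descend [3, 5]
    N3 x:[23/2,51/2] y:[15,19] z:[10,22] -> hit [15,19], descend [11, 14]
      N11 x:[23/2,29/2] y:[52/3,19] z:[10,20] -> miss, prune
      N14 x:[21,51/2] y:[15,18] z:[10,22] -> miss, prune
    N5 x:[21/2,22] y:[14,18] z:[47/2,57/2] -> miss, prune
  N6 x:[23/2,28] y:[52/3,83/3] z:[10,57/2] -> hit [52/3,83/3], descend [2, 9]
    N2 x:[25/2,55/2] y:[55/3,80/3] z:[10,37/2] -> hit [55/3,37/2], descend [10, 13]
      N10 x:[51/2,55/2] y:[55/3,24] z:[10,27/2] -> miss, prune
      N13 x:[25/2,33/2] y:[70/3,80/3] z:[25/2,37/2] -> miss, prune
    N9 x:[23/2,28] y:[52/3,83/3] z:[18,57/2] -> hit [18,83/3], descend [1, 8]
      N1 x:[23/2,16] y:[65/3,83/3] z:[26,57/2] -> miss, prune
      N8 x:[16,28] y:[52/3,67/3] z:[18,41/2] -> hit [18,41/2] leaf, test {P1@t=18, P15(miss)}

order=[0, 4, 3, 11, 14, 5, 6, 2, 10, 13, 9, 1, 8]  |boxes|=13  |leaves|=1  hit=P1

== RESULT ==
[0, 4, 3, 11, 14, 5, 6, 2, 10, 13, 9, 1, 8]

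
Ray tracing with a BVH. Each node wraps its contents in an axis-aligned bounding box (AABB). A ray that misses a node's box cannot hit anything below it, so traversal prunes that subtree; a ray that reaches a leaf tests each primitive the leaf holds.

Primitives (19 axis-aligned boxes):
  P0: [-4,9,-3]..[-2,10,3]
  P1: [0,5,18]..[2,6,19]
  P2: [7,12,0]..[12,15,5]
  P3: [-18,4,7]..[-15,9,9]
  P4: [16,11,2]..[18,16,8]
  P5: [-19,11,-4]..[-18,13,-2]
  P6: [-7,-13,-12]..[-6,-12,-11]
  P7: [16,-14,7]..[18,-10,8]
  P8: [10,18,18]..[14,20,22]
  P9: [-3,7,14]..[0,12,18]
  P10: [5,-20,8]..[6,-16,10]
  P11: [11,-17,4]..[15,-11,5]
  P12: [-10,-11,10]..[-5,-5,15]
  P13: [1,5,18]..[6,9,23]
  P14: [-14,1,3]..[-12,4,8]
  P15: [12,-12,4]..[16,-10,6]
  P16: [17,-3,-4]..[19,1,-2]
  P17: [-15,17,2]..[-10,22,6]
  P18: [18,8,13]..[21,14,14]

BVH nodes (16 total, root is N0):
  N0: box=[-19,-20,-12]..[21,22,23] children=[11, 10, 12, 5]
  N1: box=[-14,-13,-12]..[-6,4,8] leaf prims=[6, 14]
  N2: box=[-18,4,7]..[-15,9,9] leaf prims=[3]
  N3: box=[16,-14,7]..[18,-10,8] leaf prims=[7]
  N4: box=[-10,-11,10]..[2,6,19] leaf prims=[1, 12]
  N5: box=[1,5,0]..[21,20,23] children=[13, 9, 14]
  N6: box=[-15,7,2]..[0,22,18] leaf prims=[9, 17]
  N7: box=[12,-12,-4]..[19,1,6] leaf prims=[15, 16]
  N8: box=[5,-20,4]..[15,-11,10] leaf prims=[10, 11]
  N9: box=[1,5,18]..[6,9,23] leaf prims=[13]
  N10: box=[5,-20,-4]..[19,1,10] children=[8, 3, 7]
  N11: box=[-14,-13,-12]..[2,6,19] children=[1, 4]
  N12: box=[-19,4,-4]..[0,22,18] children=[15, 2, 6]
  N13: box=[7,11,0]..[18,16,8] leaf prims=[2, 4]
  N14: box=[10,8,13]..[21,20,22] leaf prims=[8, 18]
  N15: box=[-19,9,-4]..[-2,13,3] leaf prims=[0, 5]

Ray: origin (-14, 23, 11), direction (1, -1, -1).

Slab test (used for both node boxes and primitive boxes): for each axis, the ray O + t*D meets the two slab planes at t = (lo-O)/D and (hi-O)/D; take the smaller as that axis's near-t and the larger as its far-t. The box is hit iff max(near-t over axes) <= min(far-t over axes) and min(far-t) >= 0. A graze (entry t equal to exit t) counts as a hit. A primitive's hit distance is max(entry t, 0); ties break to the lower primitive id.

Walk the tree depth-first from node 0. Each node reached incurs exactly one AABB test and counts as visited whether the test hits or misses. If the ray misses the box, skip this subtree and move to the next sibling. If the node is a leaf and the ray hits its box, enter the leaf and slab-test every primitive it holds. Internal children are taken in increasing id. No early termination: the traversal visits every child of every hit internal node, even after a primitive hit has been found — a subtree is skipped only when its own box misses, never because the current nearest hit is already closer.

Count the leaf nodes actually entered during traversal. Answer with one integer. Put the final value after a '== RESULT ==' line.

Traverse from the root:
N0 x:[-5,35] y:[1,43] z:[-12,23] -> hit [1,23], descend [5, 10, 11, 12]
  N5 x:[15,35] y:[3,18] z:[-12,11] -> miss, prune
  N10 x:[19,33] y:[22,43] z:[1,15] -> miss, prune
  N11 x:[0,16] y:[17,36] z:[-8,23] -> miss, prune
  N12 x:[-5,14] y:[1,19] z:[-7,15] -> hit [1,14], descend [2, 6, 15]
    N2 x:[-4,-1] y:[14,19] z:[2,4] -> miss, prune
    N6 x:[-1,14] y:[1,16] z:[-7,9] -> hit [1,9] leaf, test {P9(miss), P17(miss)}
    N15 x:[-5,12] y:[10,14] z:[8,15] -> hit [10,12] leaf, test {P0(miss), P5(miss)}

Visited [0, 5, 10, 11, 12, 2, 6, 15]. Tests: 8 box, 2 leaf. Nearest: miss.

== RESULT ==
2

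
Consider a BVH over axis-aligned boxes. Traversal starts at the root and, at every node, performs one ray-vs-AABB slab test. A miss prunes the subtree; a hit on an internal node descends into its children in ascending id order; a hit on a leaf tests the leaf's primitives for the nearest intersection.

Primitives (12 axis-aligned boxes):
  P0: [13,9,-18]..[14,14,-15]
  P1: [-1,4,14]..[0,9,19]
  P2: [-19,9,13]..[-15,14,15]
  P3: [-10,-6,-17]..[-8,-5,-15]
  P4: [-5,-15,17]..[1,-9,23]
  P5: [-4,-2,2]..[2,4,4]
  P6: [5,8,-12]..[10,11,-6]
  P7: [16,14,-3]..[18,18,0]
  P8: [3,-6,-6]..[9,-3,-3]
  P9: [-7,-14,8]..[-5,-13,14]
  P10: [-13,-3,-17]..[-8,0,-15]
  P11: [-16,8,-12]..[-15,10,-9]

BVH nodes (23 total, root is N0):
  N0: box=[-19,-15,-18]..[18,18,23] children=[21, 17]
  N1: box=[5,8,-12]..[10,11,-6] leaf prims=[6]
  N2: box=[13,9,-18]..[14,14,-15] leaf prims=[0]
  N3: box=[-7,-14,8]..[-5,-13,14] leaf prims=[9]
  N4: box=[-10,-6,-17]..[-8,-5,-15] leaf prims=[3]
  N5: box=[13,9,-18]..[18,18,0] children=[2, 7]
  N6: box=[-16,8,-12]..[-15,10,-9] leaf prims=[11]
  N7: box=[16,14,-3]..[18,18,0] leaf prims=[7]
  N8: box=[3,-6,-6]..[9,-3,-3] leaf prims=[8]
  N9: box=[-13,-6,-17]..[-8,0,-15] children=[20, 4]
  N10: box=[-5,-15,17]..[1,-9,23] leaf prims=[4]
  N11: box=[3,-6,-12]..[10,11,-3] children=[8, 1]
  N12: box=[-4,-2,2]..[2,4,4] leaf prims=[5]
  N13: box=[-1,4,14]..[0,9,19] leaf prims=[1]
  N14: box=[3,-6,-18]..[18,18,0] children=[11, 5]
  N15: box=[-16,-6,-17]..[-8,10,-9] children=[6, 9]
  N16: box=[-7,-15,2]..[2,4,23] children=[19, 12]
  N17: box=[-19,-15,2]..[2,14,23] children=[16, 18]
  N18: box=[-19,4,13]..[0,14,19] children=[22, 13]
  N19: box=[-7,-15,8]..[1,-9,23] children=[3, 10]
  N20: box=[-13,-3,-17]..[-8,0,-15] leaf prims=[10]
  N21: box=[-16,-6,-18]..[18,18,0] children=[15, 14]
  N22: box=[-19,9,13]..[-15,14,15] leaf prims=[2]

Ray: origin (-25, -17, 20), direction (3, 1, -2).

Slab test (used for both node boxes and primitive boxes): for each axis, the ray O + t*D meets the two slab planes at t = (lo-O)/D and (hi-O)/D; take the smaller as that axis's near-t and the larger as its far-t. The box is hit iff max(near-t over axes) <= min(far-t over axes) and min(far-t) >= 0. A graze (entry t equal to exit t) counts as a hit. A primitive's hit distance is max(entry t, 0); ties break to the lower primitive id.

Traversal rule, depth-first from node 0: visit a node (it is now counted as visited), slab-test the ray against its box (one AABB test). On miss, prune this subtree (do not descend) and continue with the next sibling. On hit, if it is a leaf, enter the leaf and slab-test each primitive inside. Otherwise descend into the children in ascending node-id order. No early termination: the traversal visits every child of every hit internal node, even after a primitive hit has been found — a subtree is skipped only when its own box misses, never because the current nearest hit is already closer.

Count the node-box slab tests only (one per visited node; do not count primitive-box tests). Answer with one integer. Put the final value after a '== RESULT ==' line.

Trace the traversal:
N0 x:[2,43/3] y:[2,35] z:[-3/2,19] -> hit [2,43/3], descend [17, 21]
  N17 x:[2,9] y:[2,31] z:[-3/2,9] -> hit [2,9], descend [16, 18]
    N16 x:[6,9] y:[2,21] z:[-3/2,9] -> hit [6,9], descend [12, 19]
      N12 x:[7,9] y:[15,21] z:[8,9] -> miss, prune
      N19 x:[6,26/3] y:[2,8] z:[-3/2,6] -> hit [6,6], descend [3, 10]
        N3 x:[6,20/3] y:[3,4] z:[3,6] -> miss, prune
        N10 x:[20/3,26/3] y:[2,8] z:[-3/2,3/2] -> miss, prune
    N18 x:[2,25/3] y:[21,31] z:[1/2,7/2] -> miss, prune
  N21 x:[3,43/3] y:[11,35] z:[10,19] -> hit [11,43/3], descend [14, 15]
    N14 x:[28/3,43/3] y:[11,35] z:[10,19] -> hit [11,43/3], descend [5, 11]
      N5 x:[38/3,43/3] y:[26,35] z:[10,19] -> miss, prune
      N11 x:[28/3,35/3] y:[11,28] z:[23/2,16] -> hit [23/2,35/3], descend [1, 8]
        N1 x:[10,35/3] y:[25,28] z:[13,16] -> miss, prune
        N8 x:[28/3,34/3] y:[11,14] z:[23/2,13] -> miss, prune
    N15 x:[3,17/3] y:[11,27] z:[29/2,37/2] -> miss, prune

15 AABB tests over nodes [0, 17, 16, 12, 19, 3, 10, 18, 21, 14, 5, 11, 1, 8, 15]; 0 leaves entered; closest miss.

== RESULT ==
15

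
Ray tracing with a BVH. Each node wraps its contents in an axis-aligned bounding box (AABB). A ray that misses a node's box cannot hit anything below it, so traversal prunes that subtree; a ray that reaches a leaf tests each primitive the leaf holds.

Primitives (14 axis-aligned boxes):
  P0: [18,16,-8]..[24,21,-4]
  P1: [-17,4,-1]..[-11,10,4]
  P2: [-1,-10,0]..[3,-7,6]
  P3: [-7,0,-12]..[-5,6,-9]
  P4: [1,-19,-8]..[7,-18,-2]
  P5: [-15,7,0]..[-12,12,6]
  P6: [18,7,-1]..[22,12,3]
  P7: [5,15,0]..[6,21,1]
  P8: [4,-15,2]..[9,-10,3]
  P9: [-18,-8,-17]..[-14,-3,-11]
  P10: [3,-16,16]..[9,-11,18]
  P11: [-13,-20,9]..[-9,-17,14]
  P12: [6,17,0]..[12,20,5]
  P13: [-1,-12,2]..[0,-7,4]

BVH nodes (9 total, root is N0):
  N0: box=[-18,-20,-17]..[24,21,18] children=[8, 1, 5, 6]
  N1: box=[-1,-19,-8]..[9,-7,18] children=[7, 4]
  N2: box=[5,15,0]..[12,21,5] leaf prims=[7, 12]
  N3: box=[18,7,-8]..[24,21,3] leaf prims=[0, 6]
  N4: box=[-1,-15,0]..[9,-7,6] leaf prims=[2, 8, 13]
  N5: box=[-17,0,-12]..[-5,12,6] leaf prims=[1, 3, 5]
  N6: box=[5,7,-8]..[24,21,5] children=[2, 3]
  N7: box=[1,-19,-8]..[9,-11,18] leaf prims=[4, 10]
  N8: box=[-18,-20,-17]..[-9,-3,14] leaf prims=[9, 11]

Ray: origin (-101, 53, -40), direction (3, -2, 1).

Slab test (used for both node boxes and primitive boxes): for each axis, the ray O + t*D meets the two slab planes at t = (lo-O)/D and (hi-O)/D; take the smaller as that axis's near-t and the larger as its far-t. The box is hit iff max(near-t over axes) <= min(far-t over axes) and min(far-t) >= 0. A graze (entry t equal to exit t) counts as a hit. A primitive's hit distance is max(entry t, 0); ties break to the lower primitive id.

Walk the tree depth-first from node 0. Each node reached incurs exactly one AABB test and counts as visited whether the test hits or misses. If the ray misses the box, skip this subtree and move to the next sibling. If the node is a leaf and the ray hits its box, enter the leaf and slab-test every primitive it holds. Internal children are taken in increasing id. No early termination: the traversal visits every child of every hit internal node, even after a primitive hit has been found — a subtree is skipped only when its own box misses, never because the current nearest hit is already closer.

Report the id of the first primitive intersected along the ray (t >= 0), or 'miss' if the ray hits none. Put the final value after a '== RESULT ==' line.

Traverse from the root:
N0 x:[83/3,125/3] y:[16,73/2] z:[23,58] -> hit [83/3,73/2], descend [1, 5, 6, 8]
  N1 x:[100/3,110/3] y:[30,36] z:[32,58] -> hit [100/3,36], descend [4, 7]
    N4 x:[100/3,110/3] y:[30,34] z:[40,46] -> miss, prune
    N7 x:[34,110/3] y:[32,36] z:[32,58] -> hit [34,36] leaf, test {P4@t=71/2, P10(miss)}
  N5 x:[28,32] y:[41/2,53/2] z:[28,46] -> miss, prune
  N6 x:[106/3,125/3] y:[16,23] z:[32,45] -> miss, prune
  N8 x:[83/3,92/3] y:[28,73/2] z:[23,54] -> hit [28,92/3] leaf, test {P9@t=28, P11(miss)}

7 AABB tests over nodes [0, 1, 4, 7, 5, 6, 8]; 2 leaves entered; closest P9.

== RESULT ==
9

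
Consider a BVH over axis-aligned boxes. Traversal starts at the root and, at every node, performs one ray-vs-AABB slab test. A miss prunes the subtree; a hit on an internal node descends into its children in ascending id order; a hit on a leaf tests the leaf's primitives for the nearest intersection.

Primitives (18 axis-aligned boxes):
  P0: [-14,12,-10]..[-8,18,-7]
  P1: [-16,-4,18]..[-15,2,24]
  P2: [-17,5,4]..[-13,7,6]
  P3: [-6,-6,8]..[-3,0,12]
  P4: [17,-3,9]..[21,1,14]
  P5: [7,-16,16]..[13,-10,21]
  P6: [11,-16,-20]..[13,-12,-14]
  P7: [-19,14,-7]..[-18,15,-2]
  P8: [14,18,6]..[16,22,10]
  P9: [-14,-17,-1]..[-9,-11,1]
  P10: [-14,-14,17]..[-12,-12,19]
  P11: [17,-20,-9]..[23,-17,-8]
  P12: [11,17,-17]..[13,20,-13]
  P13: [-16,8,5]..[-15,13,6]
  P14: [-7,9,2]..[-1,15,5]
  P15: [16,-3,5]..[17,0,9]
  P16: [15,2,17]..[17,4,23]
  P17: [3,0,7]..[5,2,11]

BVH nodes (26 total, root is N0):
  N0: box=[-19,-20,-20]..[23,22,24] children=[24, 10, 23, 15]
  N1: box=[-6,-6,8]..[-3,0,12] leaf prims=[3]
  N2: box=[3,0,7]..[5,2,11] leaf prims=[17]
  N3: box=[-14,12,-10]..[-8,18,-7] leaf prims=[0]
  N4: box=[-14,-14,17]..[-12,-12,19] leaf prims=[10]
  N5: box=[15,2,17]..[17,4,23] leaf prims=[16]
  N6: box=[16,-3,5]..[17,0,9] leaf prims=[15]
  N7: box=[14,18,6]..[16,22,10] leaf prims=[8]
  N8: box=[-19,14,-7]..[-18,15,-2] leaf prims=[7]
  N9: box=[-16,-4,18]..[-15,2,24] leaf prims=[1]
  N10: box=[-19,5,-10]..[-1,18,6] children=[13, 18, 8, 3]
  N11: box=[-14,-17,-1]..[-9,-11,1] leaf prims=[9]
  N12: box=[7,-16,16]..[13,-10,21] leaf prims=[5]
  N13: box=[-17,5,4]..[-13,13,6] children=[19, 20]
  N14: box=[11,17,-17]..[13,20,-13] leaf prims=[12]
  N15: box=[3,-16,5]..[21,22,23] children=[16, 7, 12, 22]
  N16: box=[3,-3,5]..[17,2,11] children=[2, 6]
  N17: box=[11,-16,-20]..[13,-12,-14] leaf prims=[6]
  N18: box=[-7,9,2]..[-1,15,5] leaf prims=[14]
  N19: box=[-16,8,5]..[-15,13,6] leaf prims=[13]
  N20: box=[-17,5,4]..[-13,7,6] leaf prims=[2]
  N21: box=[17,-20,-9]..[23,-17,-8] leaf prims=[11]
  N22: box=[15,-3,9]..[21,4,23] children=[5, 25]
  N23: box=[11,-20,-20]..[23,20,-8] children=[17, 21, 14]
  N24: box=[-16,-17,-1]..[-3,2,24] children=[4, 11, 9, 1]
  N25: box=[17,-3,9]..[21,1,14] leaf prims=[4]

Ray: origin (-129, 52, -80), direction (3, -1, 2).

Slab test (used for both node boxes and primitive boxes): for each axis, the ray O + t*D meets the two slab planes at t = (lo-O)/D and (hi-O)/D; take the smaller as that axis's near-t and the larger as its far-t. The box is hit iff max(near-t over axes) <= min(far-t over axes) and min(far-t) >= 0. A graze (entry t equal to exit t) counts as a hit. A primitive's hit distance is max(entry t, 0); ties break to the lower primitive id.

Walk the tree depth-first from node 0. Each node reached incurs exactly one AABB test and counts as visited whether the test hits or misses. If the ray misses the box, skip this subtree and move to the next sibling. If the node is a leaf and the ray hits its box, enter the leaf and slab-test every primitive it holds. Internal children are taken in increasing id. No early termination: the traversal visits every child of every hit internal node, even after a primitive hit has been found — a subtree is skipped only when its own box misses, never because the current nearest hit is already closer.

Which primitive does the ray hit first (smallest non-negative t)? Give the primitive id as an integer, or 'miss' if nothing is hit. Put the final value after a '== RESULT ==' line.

Walk:
N0 x:[110/3,152/3] y:[30,72] z:[30,52] -> hit [110/3,152/3], descend [10, 15, 23, 24]
  N10 x:[110/3,128/3] y:[34,47] z:[35,43] -> hit [110/3,128/3], descend [3, 8, 13, 18]
    N3 x:[115/3,121/3] y:[34,40] z:[35,73/2] -> miss, prune
    N8 x:[110/3,37] y:[37,38] z:[73/2,39] -> hit [37,37] leaf, test {P7@t=37}
    N13 x:[112/3,116/3] y:[39,47] z:[42,43] -> miss, prune
    N18 x:[122/3,128/3] y:[37,43] z:[41,85/2] -> hit [41,85/2] leaf, test {P14@t=41}
  N15 x:[44,50] y:[30,68] z:[85/2,103/2] -> hit [44,50], descend [7, 12, 16, 22]
    N7 x:[143/3,145/3] y:[30,34] z:[43,45] -> miss, prune
    N12 x:[136/3,142/3] y:[62,68] z:[48,101/2] -> miss, prune
    N16 x:[44,146/3] y:[50,55] z:[85/2,91/2] -> miss, prune
    N22 x:[48,50] y:[48,55] z:[89/2,103/2] -> hit [48,50], descend [5, 25]
      N5 x:[48,146/3] y:[48,50] z:[97/2,103/2] -> hit [97/2,146/3] leaf, test {P16@t=97/2}
      N25 x:[146/3,50] y:[51,55] z:[89/2,47] -> miss, prune
  N23 x:[140/3,152/3] y:[32,72] z:[30,36] -> miss, prune
  N24 x:[113/3,42] y:[50,69] z:[79/2,52] -> miss, prune

Visited [0, 10, 3, 8, 13, 18, 15, 7, 12, 16, 22, 5, 25, 23, 24]. Tests: 15 box, 3 leaf. Nearest: P7.

== RESULT ==
7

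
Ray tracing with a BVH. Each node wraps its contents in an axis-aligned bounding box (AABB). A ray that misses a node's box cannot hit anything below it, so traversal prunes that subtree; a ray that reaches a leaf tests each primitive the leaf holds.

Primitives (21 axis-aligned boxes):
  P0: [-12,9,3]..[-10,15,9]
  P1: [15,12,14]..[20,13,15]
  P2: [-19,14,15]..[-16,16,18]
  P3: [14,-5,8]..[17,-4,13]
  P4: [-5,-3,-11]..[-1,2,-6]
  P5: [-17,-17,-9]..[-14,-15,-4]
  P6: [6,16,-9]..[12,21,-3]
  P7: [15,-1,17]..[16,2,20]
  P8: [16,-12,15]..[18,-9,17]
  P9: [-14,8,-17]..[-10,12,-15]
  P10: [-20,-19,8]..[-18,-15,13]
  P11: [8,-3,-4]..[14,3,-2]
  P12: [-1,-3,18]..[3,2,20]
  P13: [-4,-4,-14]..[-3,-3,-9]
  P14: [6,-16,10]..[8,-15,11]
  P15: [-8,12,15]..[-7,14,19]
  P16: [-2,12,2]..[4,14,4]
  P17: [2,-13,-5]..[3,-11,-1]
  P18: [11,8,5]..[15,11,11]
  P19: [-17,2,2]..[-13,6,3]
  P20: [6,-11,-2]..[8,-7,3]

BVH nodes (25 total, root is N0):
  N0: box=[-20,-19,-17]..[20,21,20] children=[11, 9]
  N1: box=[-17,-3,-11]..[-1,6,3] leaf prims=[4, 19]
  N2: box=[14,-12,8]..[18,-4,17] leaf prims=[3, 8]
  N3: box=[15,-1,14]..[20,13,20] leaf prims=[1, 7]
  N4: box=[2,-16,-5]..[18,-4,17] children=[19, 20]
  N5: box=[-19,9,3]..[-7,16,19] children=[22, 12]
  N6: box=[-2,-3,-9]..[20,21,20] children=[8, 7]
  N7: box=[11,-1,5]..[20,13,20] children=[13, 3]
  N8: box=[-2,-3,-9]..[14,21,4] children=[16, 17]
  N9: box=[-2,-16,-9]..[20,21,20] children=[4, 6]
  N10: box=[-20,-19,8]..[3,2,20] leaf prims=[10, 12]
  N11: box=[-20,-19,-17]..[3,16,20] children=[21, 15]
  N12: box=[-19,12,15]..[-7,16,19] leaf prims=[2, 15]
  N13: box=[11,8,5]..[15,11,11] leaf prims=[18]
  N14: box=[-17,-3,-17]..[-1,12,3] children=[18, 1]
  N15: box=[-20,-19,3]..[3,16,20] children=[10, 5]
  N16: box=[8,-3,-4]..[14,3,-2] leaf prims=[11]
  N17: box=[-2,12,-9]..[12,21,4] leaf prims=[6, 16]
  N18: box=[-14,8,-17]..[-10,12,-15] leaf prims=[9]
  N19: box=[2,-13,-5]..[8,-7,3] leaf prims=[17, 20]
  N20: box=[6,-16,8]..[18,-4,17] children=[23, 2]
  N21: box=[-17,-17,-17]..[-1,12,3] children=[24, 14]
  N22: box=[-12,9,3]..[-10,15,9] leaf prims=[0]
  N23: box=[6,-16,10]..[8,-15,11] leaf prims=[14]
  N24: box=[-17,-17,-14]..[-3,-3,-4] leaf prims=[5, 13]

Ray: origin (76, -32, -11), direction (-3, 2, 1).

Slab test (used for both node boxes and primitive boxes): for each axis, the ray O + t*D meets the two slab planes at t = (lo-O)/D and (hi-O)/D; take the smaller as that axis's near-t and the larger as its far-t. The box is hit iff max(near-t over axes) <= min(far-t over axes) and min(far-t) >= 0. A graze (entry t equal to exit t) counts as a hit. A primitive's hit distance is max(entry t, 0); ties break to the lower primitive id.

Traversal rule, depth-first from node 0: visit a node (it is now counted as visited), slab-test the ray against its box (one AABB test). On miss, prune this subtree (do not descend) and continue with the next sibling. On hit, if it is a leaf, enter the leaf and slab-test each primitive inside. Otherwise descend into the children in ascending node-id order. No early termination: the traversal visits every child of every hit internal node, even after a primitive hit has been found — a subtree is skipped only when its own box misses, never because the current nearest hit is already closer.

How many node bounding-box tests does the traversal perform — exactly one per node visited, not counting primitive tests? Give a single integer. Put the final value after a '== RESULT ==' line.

Trace the traversal:
N0 x:[56/3,32] y:[13/2,53/2] z:[-6,31] -> hit [56/3,53/2], descend [9, 11]
  N9 x:[56/3,26] y:[8,53/2] z:[2,31] -> hit [56/3,26], descend [4, 6]
    N4 x:[58/3,74/3] y:[8,14] z:[6,28] -> miss, prune
    N6 x:[56/3,26] y:[29/2,53/2] z:[2,31] -> hit [56/3,26], descend [7, 8]
      N7 x:[56/3,65/3] y:[31/2,45/2] z:[16,31] -> hit [56/3,65/3], descend [3, 13]
        N3 x:[56/3,61/3] y:[31/2,45/2] z:[25,31] -> miss, prune
        N13 x:[61/3,65/3] y:[20,43/2] z:[16,22] -> hit [61/3,43/2] leaf, test {P18@t=61/3}
      N8 x:[62/3,26] y:[29/2,53/2] z:[2,15] -> miss, prune
  N11 x:[73/3,32] y:[13/2,24] z:[-6,31] -> miss, prune

9 AABB tests over nodes [0, 9, 4, 6, 7, 3, 13, 8, 11]; 1 leaf entered; closest P18.

== RESULT ==
9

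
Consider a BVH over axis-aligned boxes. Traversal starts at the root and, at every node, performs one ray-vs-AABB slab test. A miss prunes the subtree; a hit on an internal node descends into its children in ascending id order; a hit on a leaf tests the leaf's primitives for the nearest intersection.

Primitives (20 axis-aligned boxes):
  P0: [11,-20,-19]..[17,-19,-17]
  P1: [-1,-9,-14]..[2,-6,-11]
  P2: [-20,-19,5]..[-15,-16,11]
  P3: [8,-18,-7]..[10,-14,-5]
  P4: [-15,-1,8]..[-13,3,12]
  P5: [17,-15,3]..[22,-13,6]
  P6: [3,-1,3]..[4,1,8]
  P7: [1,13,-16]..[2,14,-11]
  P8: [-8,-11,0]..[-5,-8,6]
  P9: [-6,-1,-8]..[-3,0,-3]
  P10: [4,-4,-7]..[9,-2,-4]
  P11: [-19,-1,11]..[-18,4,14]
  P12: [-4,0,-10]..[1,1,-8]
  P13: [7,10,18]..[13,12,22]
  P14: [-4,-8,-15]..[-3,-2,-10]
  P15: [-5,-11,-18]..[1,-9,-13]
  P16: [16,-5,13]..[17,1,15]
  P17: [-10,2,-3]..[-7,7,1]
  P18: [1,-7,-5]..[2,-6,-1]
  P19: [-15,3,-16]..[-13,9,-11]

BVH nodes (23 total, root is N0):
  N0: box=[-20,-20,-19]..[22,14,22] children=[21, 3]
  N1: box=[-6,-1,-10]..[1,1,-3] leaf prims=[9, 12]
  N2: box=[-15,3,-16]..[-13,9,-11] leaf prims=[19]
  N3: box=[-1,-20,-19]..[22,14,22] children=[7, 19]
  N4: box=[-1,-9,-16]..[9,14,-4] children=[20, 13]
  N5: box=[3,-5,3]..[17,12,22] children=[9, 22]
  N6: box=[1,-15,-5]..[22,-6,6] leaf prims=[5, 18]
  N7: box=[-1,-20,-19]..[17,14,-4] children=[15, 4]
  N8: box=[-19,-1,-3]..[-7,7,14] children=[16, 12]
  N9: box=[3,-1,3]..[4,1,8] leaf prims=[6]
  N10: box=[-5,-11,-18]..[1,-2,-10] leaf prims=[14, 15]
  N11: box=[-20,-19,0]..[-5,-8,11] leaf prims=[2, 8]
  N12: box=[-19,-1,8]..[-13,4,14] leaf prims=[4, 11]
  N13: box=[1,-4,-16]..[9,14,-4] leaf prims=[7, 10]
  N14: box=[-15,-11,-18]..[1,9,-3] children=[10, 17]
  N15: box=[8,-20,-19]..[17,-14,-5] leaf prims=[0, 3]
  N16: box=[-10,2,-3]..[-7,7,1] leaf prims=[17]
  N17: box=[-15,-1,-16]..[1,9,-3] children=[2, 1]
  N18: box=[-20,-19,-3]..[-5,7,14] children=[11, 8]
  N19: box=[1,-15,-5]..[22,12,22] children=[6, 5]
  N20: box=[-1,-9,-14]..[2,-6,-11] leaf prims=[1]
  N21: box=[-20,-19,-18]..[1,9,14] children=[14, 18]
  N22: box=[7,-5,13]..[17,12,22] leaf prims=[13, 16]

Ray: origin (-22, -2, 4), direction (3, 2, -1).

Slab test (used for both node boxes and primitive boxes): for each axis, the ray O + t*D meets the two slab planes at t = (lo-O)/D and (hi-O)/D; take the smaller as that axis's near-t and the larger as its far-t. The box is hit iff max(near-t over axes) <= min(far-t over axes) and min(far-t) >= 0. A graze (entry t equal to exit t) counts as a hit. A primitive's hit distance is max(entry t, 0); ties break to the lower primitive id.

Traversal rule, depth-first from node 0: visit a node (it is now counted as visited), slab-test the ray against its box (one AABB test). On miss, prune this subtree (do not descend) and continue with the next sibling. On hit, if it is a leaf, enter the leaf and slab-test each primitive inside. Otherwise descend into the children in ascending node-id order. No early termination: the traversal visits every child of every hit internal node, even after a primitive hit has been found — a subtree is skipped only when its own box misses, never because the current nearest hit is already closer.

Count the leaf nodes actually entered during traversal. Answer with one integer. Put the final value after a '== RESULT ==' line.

Walk:
N0 x:[2/3,44/3] y:[-9,8] z:[-18,23] -> hit [2/3,8], descend [3, 21]
  N3 x:[7,44/3] y:[-9,8] z:[-18,23] -> hit [7,8], descend [7, 19]
    N7 x:[7,13] y:[-9,8] z:[8,23] -> hit [8,8], descend [4, 15]
      N4 x:[7,31/3] y:[-7/2,8] z:[8,20] -> hit [8,8], descend [13, 20]
        N13 x:[23/3,31/3] y:[-1,8] z:[8,20] -> hit [8,8] leaf, test {P7(miss), P10(miss)}
        N20 x:[7,8] y:[-7/2,-2] z:[15,18] -> miss, prune
      N15 x:[10,13] y:[-9,-6] z:[9,23] -> miss, prune
    N19 x:[23/3,44/3] y:[-13/2,7] z:[-18,9] -> miss, prune
  N21 x:[2/3,23/3] y:[-17/2,11/2] z:[-10,22] -> hit [2/3,11/2], descend [14, 18]
    N14 x:[7/3,23/3] y:[-9/2,11/2] z:[7,22] -> miss, prune
    N18 x:[2/3,17/3] y:[-17/2,9/2] z:[-10,7] -> hit [2/3,9/2], descend [8, 11]
      N8 x:[1,5] y:[1/2,9/2] z:[-10,7] -> hit [1,9/2], descend [12, 16]
        N12 x:[1,3] y:[1/2,3] z:[-10,-4] -> miss, prune
        N16 x:[4,5] y:[2,9/2] z:[3,7] -> hit [4,9/2] leaf, test {P17@t=4}
      N11 x:[2/3,17/3] y:[-17/2,-3] z:[-7,4] -> miss, prune

Visited [0, 3, 7, 4, 13, 20, 15, 19, 21, 14, 18, 8, 12, 16, 11]. Tests: 15 box, 2 leaf. Nearest: P17.

== RESULT ==
2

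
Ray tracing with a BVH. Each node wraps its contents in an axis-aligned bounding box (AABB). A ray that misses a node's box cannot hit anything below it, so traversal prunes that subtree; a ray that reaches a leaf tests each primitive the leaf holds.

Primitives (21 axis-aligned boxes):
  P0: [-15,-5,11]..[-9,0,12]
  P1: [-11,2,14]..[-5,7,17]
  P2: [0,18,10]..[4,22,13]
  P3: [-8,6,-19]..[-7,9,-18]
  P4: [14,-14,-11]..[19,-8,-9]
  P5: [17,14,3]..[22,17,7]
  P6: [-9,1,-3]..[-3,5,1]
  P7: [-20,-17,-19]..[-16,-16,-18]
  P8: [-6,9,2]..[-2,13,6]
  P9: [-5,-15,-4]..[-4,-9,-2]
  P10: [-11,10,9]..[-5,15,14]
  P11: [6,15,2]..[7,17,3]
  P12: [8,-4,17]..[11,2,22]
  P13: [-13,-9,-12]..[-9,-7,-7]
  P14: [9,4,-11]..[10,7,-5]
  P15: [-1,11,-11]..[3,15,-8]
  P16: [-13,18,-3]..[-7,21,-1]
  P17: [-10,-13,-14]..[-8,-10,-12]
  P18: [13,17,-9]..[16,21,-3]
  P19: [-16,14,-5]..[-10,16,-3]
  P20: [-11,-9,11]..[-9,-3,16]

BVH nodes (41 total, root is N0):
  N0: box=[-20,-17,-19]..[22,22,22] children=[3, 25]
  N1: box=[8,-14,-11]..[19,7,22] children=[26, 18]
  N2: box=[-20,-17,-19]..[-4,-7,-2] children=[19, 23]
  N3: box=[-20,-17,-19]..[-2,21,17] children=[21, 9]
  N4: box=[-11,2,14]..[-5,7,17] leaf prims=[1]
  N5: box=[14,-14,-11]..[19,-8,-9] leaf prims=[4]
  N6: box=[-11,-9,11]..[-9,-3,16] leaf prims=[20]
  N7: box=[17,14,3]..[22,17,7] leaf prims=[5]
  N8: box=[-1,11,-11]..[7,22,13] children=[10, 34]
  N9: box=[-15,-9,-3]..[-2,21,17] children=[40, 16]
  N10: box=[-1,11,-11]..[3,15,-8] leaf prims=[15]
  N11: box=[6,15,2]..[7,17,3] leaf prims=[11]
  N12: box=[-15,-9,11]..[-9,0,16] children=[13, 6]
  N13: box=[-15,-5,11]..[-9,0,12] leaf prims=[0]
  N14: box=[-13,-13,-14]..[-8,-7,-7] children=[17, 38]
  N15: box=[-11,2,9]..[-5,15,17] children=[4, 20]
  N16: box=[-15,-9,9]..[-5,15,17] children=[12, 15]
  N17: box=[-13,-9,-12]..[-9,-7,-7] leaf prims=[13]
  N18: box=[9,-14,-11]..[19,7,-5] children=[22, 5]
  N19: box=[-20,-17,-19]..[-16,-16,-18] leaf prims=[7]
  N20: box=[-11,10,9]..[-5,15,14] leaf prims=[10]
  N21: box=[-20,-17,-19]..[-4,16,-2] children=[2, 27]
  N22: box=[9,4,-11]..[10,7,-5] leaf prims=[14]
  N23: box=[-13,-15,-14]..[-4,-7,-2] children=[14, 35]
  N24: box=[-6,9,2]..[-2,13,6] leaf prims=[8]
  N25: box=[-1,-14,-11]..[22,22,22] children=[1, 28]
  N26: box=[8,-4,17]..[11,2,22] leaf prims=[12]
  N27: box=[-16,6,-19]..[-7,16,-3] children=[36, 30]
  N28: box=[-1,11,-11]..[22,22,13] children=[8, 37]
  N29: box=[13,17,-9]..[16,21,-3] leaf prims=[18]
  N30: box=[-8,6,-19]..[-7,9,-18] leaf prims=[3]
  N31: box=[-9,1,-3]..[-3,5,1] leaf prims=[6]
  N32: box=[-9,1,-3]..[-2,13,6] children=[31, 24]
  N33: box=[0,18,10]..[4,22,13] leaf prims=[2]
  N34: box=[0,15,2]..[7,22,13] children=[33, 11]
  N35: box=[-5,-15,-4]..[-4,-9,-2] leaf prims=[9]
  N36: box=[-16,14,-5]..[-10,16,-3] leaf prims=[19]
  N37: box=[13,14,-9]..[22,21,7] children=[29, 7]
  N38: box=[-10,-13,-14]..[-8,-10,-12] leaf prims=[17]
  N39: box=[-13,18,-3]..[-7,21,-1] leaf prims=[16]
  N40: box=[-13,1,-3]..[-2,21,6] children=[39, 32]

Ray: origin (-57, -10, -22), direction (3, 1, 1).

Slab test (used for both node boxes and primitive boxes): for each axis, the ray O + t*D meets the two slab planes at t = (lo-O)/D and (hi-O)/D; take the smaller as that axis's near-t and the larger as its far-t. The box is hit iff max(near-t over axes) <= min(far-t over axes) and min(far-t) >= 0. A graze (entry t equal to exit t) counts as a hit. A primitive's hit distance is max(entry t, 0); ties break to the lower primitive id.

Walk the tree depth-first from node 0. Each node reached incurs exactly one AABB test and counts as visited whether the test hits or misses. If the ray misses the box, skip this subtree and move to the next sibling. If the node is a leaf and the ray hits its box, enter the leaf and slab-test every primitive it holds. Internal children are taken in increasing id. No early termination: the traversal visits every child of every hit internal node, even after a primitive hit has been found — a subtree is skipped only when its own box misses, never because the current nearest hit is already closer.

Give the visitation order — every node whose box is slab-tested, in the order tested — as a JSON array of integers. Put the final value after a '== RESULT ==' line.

Trace the traversal:
N0 x:[37/3,79/3] y:[-7,32] z:[3,44] -> hit [37/3,79/3], descend [3, 25]
  N3 x:[37/3,55/3] y:[-7,31] z:[3,39] -> hit [37/3,55/3], descend [9, 21]
    N9 x:[14,55/3] y:[1,31] z:[19,39] -> miss, prune
    N21 x:[37/3,53/3] y:[-7,26] z:[3,20] -> hit [37/3,53/3], descend [2, 27]
      N2 x:[37/3,53/3] y:[-7,3] z:[3,20] -> miss, prune
      N27 x:[41/3,50/3] y:[16,26] z:[3,19] -> hit [16,50/3], descend [30, 36]
        N30 x:[49/3,50/3] y:[16,19] z:[3,4] -> miss, prune
        N36 x:[41/3,47/3] y:[24,26] z:[17,19] -> miss, prune
  N25 x:[56/3,79/3] y:[-4,32] z:[11,44] -> hit [56/3,79/3], descend [1, 28]
    N1 x:[65/3,76/3] y:[-4,17] z:[11,44] -> miss, prune
    N28 x:[56/3,79/3] y:[21,32] z:[11,35] -> hit [21,79/3], descend [8, 37]
      N8 x:[56/3,64/3] y:[21,32] z:[11,35] -> hit [21,64/3], descend [10, 34]
        N10 x:[56/3,20] y:[21,25] z:[11,14] -> miss, prune
        N34 x:[19,64/3] y:[25,32] z:[24,35] -> miss, prune
      N37 x:[70/3,79/3] y:[24,31] z:[13,29] -> hit [24,79/3], descend [7, 29]
        N7 x:[74/3,79/3] y:[24,27] z:[25,29] -> hit [25,79/3] leaf, test {P5@t=25}
        N29 x:[70/3,73/3] y:[27,31] z:[13,19] -> miss, prune

17 AABB tests over nodes [0, 3, 9, 21, 2, 27, 30, 36, 25, 1, 28, 8, 10, 34, 37, 7, 29]; 1 leaf entered; closest P5.

== RESULT ==
[0, 3, 9, 21, 2, 27, 30, 36, 25, 1, 28, 8, 10, 34, 37, 7, 29]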